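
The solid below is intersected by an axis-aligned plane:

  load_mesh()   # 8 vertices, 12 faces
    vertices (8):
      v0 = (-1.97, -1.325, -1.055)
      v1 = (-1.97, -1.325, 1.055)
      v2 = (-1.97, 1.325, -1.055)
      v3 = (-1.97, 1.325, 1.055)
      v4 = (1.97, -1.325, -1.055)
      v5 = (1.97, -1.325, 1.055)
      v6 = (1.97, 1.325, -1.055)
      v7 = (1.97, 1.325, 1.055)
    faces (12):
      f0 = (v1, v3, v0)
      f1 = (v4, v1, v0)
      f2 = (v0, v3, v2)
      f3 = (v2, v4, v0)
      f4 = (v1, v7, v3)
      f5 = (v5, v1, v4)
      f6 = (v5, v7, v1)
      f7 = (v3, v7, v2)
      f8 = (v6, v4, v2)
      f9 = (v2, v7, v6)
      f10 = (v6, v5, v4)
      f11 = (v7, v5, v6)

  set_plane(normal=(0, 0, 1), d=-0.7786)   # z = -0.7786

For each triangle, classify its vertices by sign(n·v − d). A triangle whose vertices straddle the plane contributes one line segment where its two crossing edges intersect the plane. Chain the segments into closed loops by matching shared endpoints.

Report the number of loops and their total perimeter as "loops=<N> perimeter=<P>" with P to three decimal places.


loops=1 perimeter=13.180

Straddling triangles (8 of 12):
  (v1,v3,v0) [++-] → (-1.97, -0.977863, -0.7786)–(-1.97, -1.325, -0.7786)  len=0.3471
  (v4,v1,v0) [-+-] → (1.45388, -1.325, -0.7786)–(-1.97, -1.325, -0.7786)  len=3.4239
  (v0,v3,v2) [-+-] → (-1.97, -0.977863, -0.7786)–(-1.97, 1.325, -0.7786)  len=2.3029
  (v5,v1,v4) [++-] → (1.45388, -1.325, -0.7786)–(1.97, -1.325, -0.7786)  len=0.5161
  (v3,v7,v2) [++-] → (-1.45388, 1.325, -0.7786)–(-1.97, 1.325, -0.7786)  len=0.5161
  (v2,v7,v6) [-+-] → (-1.45388, 1.325, -0.7786)–(1.97, 1.325, -0.7786)  len=3.4239
  (v6,v5,v4) [-+-] → (1.97, 0.977863, -0.7786)–(1.97, -1.325, -0.7786)  len=2.3029
  (v7,v5,v6) [++-] → (1.97, 0.977863, -0.7786)–(1.97, 1.325, -0.7786)  len=0.3471

Chained into 1 loop(s):
  loop 1: 8 segments, perimeter = 13.1800
Total perimeter = 13.180


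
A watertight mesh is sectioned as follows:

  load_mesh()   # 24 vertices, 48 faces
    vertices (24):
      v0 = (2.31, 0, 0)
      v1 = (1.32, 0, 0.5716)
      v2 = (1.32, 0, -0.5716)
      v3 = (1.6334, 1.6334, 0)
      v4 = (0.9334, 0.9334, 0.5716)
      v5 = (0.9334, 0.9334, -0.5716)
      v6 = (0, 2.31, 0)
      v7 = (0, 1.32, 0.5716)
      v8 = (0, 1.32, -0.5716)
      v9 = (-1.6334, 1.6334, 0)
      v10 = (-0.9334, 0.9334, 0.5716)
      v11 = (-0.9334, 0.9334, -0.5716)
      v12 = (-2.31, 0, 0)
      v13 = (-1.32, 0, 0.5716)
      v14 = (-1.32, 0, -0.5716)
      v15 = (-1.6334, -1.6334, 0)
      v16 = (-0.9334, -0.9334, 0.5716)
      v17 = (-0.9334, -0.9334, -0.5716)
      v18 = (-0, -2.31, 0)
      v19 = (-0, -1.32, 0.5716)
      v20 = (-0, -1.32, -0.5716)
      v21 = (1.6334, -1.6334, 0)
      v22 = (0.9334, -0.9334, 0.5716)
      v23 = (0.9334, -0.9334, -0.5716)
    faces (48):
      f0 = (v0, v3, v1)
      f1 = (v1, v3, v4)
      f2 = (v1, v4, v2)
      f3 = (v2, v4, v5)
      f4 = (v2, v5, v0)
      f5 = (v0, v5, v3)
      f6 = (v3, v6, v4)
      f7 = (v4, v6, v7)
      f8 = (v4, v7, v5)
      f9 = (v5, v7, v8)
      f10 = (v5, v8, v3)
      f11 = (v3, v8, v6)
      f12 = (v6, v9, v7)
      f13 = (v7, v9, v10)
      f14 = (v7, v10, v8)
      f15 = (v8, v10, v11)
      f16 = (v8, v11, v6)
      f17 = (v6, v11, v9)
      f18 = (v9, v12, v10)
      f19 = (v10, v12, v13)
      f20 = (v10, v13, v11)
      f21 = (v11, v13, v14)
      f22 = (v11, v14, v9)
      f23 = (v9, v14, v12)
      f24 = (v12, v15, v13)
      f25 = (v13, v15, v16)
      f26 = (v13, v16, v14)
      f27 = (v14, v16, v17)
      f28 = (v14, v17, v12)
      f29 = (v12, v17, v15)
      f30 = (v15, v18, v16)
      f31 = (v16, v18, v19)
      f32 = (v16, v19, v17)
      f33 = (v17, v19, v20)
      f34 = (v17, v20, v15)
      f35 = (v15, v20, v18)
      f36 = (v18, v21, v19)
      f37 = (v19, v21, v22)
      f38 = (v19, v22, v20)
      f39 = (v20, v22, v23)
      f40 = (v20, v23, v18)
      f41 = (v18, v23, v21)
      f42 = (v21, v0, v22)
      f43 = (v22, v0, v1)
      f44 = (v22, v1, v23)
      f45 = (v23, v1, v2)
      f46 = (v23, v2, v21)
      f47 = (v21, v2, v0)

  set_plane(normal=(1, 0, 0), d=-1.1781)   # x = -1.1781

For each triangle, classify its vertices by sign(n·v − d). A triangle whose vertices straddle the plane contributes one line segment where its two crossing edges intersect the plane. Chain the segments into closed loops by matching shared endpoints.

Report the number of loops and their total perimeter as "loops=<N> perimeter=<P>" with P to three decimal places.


Straddling triangles (16 of 48):
  (v6,v9,v7) [+-+] → (-1.1781, 1.822, 0)–(-1.1781, 1.54604, 0.15933)  len=0.3187
  (v7,v9,v10) [+-+] → (-1.1781, 1.54604, 0.15933)–(-1.1781, 1.1781, 0.371785)  len=0.4249
  (v6,v11,v9) [++-] → (-1.1781, 1.1781, -0.371785)–(-1.1781, 1.822, 0)  len=0.7435
  (v9,v12,v10) [--+] → (-1.1781, 0.767482, 0.469994)–(-1.1781, 1.1781, 0.371785)  len=0.4222
  (v10,v12,v13) [+--] → (-1.1781, 0.767482, 0.469994)–(-1.1781, 0.342601, 0.5716)  len=0.4369
  (v10,v13,v11) [+-+] → (-1.1781, 0.342601, 0.5716)–(-1.1781, 0.342601, 0.151993)  len=0.4196
  (v11,v13,v14) [+--] → (-1.1781, 0.342601, 0.151993)–(-1.1781, 0.342601, -0.5716)  len=0.7236
  (v11,v14,v9) [+--] → (-1.1781, 0.342601, -0.5716)–(-1.1781, 1.1781, -0.371785)  len=0.8591
  (v13,v15,v16) [--+] → (-1.1781, -1.1781, 0.371785)–(-1.1781, -0.342601, 0.5716)  len=0.8591
  (v13,v16,v14) [-+-] → (-1.1781, -0.342601, 0.5716)–(-1.1781, -0.342601, -0.151993)  len=0.7236
  (v14,v16,v17) [-++] → (-1.1781, -0.342601, -0.151993)–(-1.1781, -0.342601, -0.5716)  len=0.4196
  (v14,v17,v12) [-+-] → (-1.1781, -0.342601, -0.5716)–(-1.1781, -0.767482, -0.469994)  len=0.4369
  (v12,v17,v15) [-+-] → (-1.1781, -0.767482, -0.469994)–(-1.1781, -1.1781, -0.371785)  len=0.4222
  (v15,v18,v16) [-++] → (-1.1781, -1.822, 0)–(-1.1781, -1.1781, 0.371785)  len=0.7435
  (v17,v20,v15) [++-] → (-1.1781, -1.54604, -0.15933)–(-1.1781, -1.1781, -0.371785)  len=0.4249
  (v15,v20,v18) [-++] → (-1.1781, -1.54604, -0.15933)–(-1.1781, -1.822, 0)  len=0.3187

Chained into 2 loop(s):
  loop 1: 8 segments, perimeter = 4.3484
  loop 2: 8 segments, perimeter = 4.3484
Total perimeter = 8.697

loops=2 perimeter=8.697


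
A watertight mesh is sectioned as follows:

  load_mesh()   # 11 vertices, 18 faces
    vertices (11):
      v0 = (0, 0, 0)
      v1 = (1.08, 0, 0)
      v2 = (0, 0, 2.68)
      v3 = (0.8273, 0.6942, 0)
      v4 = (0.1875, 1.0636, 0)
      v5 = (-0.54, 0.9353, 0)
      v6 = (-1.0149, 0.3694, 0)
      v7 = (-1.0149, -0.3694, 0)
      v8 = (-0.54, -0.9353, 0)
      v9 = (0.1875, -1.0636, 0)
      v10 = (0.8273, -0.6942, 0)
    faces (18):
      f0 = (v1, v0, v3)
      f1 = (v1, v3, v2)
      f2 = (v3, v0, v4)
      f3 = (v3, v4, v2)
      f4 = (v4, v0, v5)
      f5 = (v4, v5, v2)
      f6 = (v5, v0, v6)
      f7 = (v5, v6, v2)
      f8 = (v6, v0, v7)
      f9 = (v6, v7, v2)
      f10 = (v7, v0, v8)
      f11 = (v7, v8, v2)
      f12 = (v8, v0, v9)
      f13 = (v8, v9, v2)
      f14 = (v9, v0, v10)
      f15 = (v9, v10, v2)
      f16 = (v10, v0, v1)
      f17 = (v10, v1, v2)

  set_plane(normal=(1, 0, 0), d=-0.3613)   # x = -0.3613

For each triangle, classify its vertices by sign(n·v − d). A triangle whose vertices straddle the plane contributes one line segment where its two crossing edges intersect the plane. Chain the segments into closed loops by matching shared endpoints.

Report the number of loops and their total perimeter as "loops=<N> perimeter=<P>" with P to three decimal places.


Straddling triangles (10 of 18):
  (v4,v0,v5) [++-] → (-0.3613, 0.625785, 0)–(-0.3613, 0.966815, 0)  len=0.3410
  (v4,v5,v2) [+-+] → (-0.3613, 0.966815, 0)–(-0.3613, 0.625785, 0.886881)  len=0.9502
  (v5,v0,v6) [-+-] → (-0.3613, 0.625785, 0)–(-0.3613, 0.131505, 0)  len=0.4943
  (v5,v6,v2) [--+] → (-0.3613, 0.131505, 1.72593)–(-0.3613, 0.625785, 0.886881)  len=0.9738
  (v6,v0,v7) [-+-] → (-0.3613, 0.131505, 0)–(-0.3613, -0.131505, 0)  len=0.2630
  (v6,v7,v2) [--+] → (-0.3613, -0.131505, 1.72593)–(-0.3613, 0.131505, 1.72593)  len=0.2630
  (v7,v0,v8) [-+-] → (-0.3613, -0.131505, 0)–(-0.3613, -0.625785, 0)  len=0.4943
  (v7,v8,v2) [--+] → (-0.3613, -0.625785, 0.886881)–(-0.3613, -0.131505, 1.72593)  len=0.9738
  (v8,v0,v9) [-++] → (-0.3613, -0.625785, 0)–(-0.3613, -0.966815, 0)  len=0.3410
  (v8,v9,v2) [-++] → (-0.3613, -0.966815, 0)–(-0.3613, -0.625785, 0.886881)  len=0.9502

Chained into 1 loop(s):
  loop 1: 10 segments, perimeter = 6.0447
Total perimeter = 6.045

loops=1 perimeter=6.045


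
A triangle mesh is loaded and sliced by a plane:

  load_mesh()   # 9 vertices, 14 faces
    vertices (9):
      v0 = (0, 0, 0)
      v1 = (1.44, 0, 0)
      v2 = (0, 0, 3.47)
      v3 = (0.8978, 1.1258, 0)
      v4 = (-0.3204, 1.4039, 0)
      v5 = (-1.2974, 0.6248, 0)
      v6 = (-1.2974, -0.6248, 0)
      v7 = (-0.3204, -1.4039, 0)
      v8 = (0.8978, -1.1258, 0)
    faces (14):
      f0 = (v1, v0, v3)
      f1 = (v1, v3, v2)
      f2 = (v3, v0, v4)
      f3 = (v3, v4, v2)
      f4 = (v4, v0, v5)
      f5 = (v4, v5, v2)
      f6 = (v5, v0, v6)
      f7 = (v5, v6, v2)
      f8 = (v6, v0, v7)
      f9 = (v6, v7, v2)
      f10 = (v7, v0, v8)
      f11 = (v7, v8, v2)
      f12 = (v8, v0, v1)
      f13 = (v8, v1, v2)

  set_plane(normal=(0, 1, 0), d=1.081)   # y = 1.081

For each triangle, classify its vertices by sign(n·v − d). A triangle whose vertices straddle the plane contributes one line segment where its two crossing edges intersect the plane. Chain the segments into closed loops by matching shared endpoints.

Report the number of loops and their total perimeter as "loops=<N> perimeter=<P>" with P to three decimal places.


loops=1 perimeter=4.015

Straddling triangles (6 of 14):
  (v1,v0,v3) [--+] → (0.862073, 1.081, 0)–(0.919376, 1.081, 0)  len=0.0573
  (v1,v3,v2) [-+-] → (0.919376, 1.081, 0)–(0.862073, 1.081, 0.138085)  len=0.1495
  (v3,v0,v4) [+-+] → (0.862073, 1.081, 0)–(-0.246707, 1.081, 0)  len=1.1088
  (v3,v4,v2) [++-] → (-0.246707, 1.081, 0.798107)–(0.862073, 1.081, 0.138085)  len=1.2904
  (v4,v0,v5) [+--] → (-0.246707, 1.081, 0)–(-0.72532, 1.081, 0)  len=0.4786
  (v4,v5,v2) [+--] → (-0.72532, 1.081, 0)–(-0.246707, 1.081, 0.798107)  len=0.9306

Chained into 1 loop(s):
  loop 1: 6 segments, perimeter = 4.0152
Total perimeter = 4.015


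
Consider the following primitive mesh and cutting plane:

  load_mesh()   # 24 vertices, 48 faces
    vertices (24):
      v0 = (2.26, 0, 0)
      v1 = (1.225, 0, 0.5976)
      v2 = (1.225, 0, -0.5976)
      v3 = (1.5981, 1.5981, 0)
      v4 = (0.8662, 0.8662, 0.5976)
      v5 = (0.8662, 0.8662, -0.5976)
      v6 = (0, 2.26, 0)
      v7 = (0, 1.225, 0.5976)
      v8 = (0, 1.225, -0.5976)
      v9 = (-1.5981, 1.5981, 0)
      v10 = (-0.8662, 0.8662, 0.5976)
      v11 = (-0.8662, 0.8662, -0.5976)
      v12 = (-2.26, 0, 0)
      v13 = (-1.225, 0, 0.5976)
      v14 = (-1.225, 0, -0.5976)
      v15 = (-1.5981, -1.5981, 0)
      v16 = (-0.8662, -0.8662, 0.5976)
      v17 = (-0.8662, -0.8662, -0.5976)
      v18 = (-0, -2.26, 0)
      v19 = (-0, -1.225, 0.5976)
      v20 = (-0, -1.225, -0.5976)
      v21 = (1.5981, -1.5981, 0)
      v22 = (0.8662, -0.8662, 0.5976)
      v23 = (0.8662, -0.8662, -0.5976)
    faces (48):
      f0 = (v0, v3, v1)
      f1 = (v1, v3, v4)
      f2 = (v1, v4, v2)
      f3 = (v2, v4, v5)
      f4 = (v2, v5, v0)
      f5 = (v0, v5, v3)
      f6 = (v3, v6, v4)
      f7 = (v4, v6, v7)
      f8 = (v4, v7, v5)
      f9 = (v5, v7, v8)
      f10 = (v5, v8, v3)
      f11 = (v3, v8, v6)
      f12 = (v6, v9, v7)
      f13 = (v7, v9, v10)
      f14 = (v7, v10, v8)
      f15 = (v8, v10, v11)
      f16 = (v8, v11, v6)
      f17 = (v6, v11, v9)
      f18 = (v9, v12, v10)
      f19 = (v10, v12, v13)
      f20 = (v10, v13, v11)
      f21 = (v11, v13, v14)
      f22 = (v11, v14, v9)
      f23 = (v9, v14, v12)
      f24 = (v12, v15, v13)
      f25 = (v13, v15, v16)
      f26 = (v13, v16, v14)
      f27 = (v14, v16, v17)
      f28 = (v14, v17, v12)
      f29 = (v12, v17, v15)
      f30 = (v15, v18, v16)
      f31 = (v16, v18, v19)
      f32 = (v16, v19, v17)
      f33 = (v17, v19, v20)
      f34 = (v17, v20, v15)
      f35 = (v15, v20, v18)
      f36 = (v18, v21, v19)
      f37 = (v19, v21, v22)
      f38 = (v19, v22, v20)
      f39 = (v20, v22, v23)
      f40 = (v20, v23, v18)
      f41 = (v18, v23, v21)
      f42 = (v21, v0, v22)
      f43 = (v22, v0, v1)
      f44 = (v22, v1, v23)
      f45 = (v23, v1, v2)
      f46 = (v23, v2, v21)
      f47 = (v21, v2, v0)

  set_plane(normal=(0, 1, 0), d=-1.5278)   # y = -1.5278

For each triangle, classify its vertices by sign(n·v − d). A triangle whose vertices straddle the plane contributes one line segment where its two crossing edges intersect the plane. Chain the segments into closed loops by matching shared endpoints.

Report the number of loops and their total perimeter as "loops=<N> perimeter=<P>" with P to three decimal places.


loops=1 perimeter=6.743

Straddling triangles (14 of 48):
  (v12,v15,v13) [+-+] → (-1.62722, -1.5278, 0)–(-1.58169, -1.5278, 0.0262883)  len=0.0526
  (v13,v15,v16) [+-+] → (-1.58169, -1.5278, 0.0262883)–(-1.5278, -1.5278, 0.0574003)  len=0.0622
  (v12,v17,v15) [++-] → (-1.5278, -1.5278, -0.0574003)–(-1.62722, -1.5278, 0)  len=0.1148
  (v15,v18,v16) [--+] → (-0.455038, -1.5278, 0.313935)–(-1.5278, -1.5278, 0.0574003)  len=1.1030
  (v16,v18,v19) [+-+] → (-0.455038, -1.5278, 0.313935)–(0, -1.5278, 0.422766)  len=0.4679
  (v17,v20,v15) [++-] → (-1.29698, -1.5278, -0.112601)–(-1.5278, -1.5278, -0.0574003)  len=0.2373
  (v15,v20,v18) [-+-] → (-1.29698, -1.5278, -0.112601)–(0, -1.5278, -0.422766)  len=1.3336
  (v18,v21,v19) [--+] → (1.29698, -1.5278, 0.112601)–(0, -1.5278, 0.422766)  len=1.3336
  (v19,v21,v22) [+-+] → (1.29698, -1.5278, 0.112601)–(1.5278, -1.5278, 0.0574003)  len=0.2373
  (v20,v23,v18) [++-] → (0.455038, -1.5278, -0.313935)–(0, -1.5278, -0.422766)  len=0.4679
  (v18,v23,v21) [-+-] → (0.455038, -1.5278, -0.313935)–(1.5278, -1.5278, -0.0574003)  len=1.1030
  (v21,v0,v22) [-++] → (1.62722, -1.5278, 0)–(1.5278, -1.5278, 0.0574003)  len=0.1148
  (v23,v2,v21) [++-] → (1.58169, -1.5278, -0.0262883)–(1.5278, -1.5278, -0.0574003)  len=0.0622
  (v21,v2,v0) [-++] → (1.58169, -1.5278, -0.0262883)–(1.62722, -1.5278, 0)  len=0.0526

Chained into 1 loop(s):
  loop 1: 14 segments, perimeter = 6.7427
Total perimeter = 6.743


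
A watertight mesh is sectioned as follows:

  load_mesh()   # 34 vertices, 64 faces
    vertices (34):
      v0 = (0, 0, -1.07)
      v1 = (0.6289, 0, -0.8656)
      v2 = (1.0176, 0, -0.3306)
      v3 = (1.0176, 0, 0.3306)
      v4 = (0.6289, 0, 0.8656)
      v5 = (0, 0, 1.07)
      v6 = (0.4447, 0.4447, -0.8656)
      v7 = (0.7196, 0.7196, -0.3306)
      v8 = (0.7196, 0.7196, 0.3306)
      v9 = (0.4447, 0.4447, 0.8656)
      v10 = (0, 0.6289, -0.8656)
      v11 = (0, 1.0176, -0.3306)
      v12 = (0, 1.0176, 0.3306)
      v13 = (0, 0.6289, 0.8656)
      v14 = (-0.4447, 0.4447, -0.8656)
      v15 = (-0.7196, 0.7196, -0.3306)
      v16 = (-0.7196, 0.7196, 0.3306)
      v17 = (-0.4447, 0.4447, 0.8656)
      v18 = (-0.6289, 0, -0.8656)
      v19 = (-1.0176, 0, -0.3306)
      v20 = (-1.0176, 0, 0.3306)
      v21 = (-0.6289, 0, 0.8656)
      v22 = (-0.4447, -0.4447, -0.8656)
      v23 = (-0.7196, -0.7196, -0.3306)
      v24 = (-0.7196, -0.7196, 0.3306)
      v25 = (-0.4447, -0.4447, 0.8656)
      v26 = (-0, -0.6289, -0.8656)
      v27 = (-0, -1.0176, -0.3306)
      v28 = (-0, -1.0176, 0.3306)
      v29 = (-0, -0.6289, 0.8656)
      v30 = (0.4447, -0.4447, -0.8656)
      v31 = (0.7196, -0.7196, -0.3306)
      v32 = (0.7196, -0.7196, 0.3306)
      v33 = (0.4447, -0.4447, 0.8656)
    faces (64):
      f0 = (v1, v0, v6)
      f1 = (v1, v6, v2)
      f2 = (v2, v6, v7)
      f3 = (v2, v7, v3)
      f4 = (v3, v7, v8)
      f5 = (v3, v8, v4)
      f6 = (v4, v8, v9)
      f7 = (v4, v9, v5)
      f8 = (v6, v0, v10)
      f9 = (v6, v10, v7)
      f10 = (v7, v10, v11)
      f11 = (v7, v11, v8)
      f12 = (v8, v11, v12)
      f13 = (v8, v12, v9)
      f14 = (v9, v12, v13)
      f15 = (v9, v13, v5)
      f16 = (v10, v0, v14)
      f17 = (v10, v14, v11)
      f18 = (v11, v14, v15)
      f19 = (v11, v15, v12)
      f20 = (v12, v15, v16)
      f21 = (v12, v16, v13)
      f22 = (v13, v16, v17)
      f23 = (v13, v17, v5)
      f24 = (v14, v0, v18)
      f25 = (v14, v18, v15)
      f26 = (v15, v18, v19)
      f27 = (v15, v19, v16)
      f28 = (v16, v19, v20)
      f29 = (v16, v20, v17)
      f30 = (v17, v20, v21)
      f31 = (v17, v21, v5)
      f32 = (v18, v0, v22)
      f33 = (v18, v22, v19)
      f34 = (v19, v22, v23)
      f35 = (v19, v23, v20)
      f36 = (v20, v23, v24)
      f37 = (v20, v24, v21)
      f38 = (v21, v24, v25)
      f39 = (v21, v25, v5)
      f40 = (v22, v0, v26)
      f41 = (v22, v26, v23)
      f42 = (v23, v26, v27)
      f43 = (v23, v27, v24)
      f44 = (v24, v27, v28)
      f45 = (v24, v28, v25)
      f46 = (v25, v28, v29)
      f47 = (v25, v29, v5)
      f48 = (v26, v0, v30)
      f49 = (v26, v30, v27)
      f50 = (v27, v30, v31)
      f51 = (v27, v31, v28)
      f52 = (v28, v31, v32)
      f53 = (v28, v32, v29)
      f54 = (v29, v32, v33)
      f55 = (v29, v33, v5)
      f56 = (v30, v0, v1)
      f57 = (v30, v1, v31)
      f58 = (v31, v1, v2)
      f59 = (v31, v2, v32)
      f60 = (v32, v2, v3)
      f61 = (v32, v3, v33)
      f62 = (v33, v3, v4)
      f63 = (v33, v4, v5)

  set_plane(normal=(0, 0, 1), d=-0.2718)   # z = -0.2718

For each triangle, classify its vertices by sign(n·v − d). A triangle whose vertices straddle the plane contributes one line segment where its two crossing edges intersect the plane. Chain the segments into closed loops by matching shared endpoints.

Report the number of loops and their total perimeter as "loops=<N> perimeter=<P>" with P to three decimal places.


loops=1 perimeter=6.231

Straddling triangles (16 of 64):
  (v2,v7,v3) [--+] → (0.746101, 0.655607, -0.2718)–(1.0176, 0, -0.2718)  len=0.7096
  (v3,v7,v8) [+-+] → (0.746101, 0.655607, -0.2718)–(0.7196, 0.7196, -0.2718)  len=0.0693
  (v7,v11,v8) [--+] → (0.0639935, 0.991099, -0.2718)–(0.7196, 0.7196, -0.2718)  len=0.7096
  (v8,v11,v12) [+-+] → (0.0639935, 0.991099, -0.2718)–(0, 1.0176, -0.2718)  len=0.0693
  (v11,v15,v12) [--+] → (-0.655607, 0.746101, -0.2718)–(0, 1.0176, -0.2718)  len=0.7096
  (v12,v15,v16) [+-+] → (-0.655607, 0.746101, -0.2718)–(-0.7196, 0.7196, -0.2718)  len=0.0693
  (v15,v19,v16) [--+] → (-0.991099, 0.0639935, -0.2718)–(-0.7196, 0.7196, -0.2718)  len=0.7096
  (v16,v19,v20) [+-+] → (-0.991099, 0.0639935, -0.2718)–(-1.0176, 0, -0.2718)  len=0.0693
  (v19,v23,v20) [--+] → (-0.746101, -0.655607, -0.2718)–(-1.0176, 0, -0.2718)  len=0.7096
  (v20,v23,v24) [+-+] → (-0.746101, -0.655607, -0.2718)–(-0.7196, -0.7196, -0.2718)  len=0.0693
  (v23,v27,v24) [--+] → (-0.0639935, -0.991099, -0.2718)–(-0.7196, -0.7196, -0.2718)  len=0.7096
  (v24,v27,v28) [+-+] → (-0.0639935, -0.991099, -0.2718)–(0, -1.0176, -0.2718)  len=0.0693
  (v27,v31,v28) [--+] → (0.655607, -0.746101, -0.2718)–(0, -1.0176, -0.2718)  len=0.7096
  (v28,v31,v32) [+-+] → (0.655607, -0.746101, -0.2718)–(0.7196, -0.7196, -0.2718)  len=0.0693
  (v31,v2,v32) [--+] → (0.991099, -0.0639935, -0.2718)–(0.7196, -0.7196, -0.2718)  len=0.7096
  (v32,v2,v3) [+-+] → (0.991099, -0.0639935, -0.2718)–(1.0176, 0, -0.2718)  len=0.0693

Chained into 1 loop(s):
  loop 1: 16 segments, perimeter = 6.2309
Total perimeter = 6.231


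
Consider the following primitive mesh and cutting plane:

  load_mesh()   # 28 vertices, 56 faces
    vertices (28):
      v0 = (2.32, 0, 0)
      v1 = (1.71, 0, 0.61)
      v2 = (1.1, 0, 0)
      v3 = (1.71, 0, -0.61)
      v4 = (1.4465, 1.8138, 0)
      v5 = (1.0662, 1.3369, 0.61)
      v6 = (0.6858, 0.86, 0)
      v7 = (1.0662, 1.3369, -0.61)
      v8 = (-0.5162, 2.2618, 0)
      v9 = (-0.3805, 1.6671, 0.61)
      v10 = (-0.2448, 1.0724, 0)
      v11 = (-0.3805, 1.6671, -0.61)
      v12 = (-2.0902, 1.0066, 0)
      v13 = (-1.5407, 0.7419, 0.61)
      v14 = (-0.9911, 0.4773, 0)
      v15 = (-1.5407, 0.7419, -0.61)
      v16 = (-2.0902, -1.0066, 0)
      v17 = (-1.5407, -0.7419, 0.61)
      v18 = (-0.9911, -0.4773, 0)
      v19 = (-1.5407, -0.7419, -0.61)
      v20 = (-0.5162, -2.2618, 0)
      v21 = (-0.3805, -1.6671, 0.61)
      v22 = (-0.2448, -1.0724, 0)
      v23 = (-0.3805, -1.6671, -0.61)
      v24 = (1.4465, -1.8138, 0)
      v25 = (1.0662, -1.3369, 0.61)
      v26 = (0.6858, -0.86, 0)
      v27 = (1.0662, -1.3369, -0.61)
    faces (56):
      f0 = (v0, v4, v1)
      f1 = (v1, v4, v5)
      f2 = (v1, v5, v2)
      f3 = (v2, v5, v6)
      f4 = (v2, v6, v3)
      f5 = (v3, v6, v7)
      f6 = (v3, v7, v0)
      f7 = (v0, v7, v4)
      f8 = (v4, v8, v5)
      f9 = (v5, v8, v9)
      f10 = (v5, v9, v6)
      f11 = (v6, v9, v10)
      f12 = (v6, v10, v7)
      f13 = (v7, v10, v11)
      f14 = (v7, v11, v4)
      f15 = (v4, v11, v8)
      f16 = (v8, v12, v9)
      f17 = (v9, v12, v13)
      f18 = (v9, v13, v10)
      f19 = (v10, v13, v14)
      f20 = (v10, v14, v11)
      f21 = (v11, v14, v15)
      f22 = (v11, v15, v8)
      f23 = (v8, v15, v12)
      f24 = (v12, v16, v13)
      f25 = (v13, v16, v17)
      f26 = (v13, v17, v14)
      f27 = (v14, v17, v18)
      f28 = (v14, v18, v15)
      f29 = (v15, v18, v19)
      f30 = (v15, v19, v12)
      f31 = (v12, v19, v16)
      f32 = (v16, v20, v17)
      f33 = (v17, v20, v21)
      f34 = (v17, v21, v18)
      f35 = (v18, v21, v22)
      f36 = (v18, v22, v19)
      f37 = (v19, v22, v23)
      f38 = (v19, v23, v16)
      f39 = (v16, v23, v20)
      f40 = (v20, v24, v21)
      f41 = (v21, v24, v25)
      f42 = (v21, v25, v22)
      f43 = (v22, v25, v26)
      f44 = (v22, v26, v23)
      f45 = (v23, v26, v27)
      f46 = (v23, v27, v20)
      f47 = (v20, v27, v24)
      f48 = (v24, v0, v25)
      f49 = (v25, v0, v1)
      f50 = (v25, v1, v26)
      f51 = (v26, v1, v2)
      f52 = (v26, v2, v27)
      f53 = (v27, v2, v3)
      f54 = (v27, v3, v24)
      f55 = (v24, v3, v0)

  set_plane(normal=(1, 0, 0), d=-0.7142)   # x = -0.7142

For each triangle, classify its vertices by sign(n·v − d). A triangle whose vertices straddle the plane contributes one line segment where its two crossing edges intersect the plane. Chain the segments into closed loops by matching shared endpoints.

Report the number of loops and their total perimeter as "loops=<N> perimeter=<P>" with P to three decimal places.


Straddling triangles (16 of 56):
  (v8,v12,v9) [+-+] → (-0.7142, 2.1039, 0)–(-0.7142, 1.53818, 0.49094)  len=0.7490
  (v9,v12,v13) [+--] → (-0.7142, 1.53818, 0.49094)–(-0.7142, 1.40099, 0.61)  len=0.1817
  (v9,v13,v10) [+-+] → (-0.7142, 1.40099, 0.61)–(-0.7142, 0.952687, 0.220954)  len=0.5936
  (v10,v13,v14) [+--] → (-0.7142, 0.952687, 0.220954)–(-0.7142, 0.6981, 0)  len=0.3371
  (v10,v14,v11) [+-+] → (-0.7142, 0.6981, 0)–(-0.7142, 1.01686, -0.276628)  len=0.4221
  (v11,v14,v15) [+--] → (-0.7142, 1.01686, -0.276628)–(-0.7142, 1.40099, -0.61)  len=0.5086
  (v11,v15,v8) [+-+] → (-0.7142, 1.40099, -0.61)–(-0.7142, 1.96806, -0.117892)  len=0.7508
  (v8,v15,v12) [+--] → (-0.7142, 1.96806, -0.117892)–(-0.7142, 2.1039, 0)  len=0.1799
  (v16,v20,v17) [-+-] → (-0.7142, -2.1039, 0)–(-0.7142, -1.96806, 0.117892)  len=0.1799
  (v17,v20,v21) [-++] → (-0.7142, -1.96806, 0.117892)–(-0.7142, -1.40099, 0.61)  len=0.7508
  (v17,v21,v18) [-+-] → (-0.7142, -1.40099, 0.61)–(-0.7142, -1.01686, 0.276628)  len=0.5086
  (v18,v21,v22) [-++] → (-0.7142, -1.01686, 0.276628)–(-0.7142, -0.6981, 0)  len=0.4221
  (v18,v22,v19) [-+-] → (-0.7142, -0.6981, 0)–(-0.7142, -0.952687, -0.220954)  len=0.3371
  (v19,v22,v23) [-++] → (-0.7142, -0.952687, -0.220954)–(-0.7142, -1.40099, -0.61)  len=0.5936
  (v19,v23,v16) [-+-] → (-0.7142, -1.40099, -0.61)–(-0.7142, -1.53818, -0.49094)  len=0.1817
  (v16,v23,v20) [-++] → (-0.7142, -1.53818, -0.49094)–(-0.7142, -2.1039, 0)  len=0.7490

Chained into 2 loop(s):
  loop 1: 8 segments, perimeter = 3.7227
  loop 2: 8 segments, perimeter = 3.7227
Total perimeter = 7.445

loops=2 perimeter=7.445


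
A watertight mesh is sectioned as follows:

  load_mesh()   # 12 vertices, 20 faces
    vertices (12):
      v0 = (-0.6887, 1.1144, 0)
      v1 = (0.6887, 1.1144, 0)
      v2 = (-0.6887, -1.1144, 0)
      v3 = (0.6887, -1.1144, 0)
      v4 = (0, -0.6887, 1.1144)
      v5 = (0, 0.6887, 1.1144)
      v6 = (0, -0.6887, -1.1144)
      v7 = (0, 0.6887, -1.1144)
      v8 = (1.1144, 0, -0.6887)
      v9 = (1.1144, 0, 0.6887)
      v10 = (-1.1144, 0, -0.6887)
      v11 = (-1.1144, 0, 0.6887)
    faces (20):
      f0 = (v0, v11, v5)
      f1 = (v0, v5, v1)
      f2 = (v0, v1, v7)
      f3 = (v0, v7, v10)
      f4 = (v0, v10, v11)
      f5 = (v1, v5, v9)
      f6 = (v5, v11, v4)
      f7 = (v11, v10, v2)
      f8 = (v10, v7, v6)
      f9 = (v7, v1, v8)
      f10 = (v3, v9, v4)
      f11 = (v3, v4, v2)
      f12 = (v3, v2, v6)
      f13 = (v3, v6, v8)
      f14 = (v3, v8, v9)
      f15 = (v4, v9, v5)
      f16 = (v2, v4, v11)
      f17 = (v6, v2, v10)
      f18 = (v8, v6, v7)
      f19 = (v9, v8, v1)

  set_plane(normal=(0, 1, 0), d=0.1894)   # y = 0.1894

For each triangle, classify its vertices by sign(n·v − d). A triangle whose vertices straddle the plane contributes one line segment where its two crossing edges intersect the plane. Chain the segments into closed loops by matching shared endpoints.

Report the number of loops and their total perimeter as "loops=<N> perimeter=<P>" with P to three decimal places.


loops=1 perimeter=7.070

Straddling triangles (10 of 20):
  (v0,v11,v5) [+-+] → (-1.04205, 0.1894, 0.571651)–(-0.807928, 0.1894, 0.805772)  len=0.3311
  (v0,v7,v10) [++-] → (-0.807928, 0.1894, -0.805772)–(-1.04205, 0.1894, -0.571651)  len=0.3311
  (v0,v10,v11) [+--] → (-1.04205, 0.1894, -0.571651)–(-1.04205, 0.1894, 0.571651)  len=1.1433
  (v1,v5,v9) [++-] → (0.807928, 0.1894, 0.805772)–(1.04205, 0.1894, 0.571651)  len=0.3311
  (v5,v11,v4) [+--] → (-0.807928, 0.1894, 0.805772)–(0, 0.1894, 1.1144)  len=0.8649
  (v10,v7,v6) [-+-] → (-0.807928, 0.1894, -0.805772)–(0, 0.1894, -1.1144)  len=0.8649
  (v7,v1,v8) [++-] → (1.04205, 0.1894, -0.571651)–(0.807928, 0.1894, -0.805772)  len=0.3311
  (v4,v9,v5) [--+] → (0.807928, 0.1894, 0.805772)–(0, 0.1894, 1.1144)  len=0.8649
  (v8,v6,v7) [--+] → (0, 0.1894, -1.1144)–(0.807928, 0.1894, -0.805772)  len=0.8649
  (v9,v8,v1) [--+] → (1.04205, 0.1894, -0.571651)–(1.04205, 0.1894, 0.571651)  len=1.1433

Chained into 1 loop(s):
  loop 1: 10 segments, perimeter = 7.0705
Total perimeter = 7.070


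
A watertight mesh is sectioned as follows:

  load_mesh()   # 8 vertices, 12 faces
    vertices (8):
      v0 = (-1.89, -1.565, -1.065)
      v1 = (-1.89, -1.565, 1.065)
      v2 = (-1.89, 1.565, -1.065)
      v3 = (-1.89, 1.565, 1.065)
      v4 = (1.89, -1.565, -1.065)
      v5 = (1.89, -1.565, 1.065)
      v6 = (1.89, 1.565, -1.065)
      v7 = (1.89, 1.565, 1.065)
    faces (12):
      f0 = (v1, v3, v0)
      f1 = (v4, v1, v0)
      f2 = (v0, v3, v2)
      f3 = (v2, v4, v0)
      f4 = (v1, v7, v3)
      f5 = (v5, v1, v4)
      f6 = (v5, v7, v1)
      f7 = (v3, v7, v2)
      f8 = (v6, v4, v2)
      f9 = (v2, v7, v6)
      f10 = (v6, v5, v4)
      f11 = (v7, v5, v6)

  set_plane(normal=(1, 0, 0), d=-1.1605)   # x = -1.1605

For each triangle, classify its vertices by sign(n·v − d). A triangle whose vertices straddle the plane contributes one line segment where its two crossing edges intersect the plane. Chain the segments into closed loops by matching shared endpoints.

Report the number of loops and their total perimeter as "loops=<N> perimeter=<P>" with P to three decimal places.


Straddling triangles (8 of 12):
  (v4,v1,v0) [+--] → (-1.1605, -1.565, 0.653933)–(-1.1605, -1.565, -1.065)  len=1.7189
  (v2,v4,v0) [-+-] → (-1.1605, 0.960943, -1.065)–(-1.1605, -1.565, -1.065)  len=2.5259
  (v1,v7,v3) [-+-] → (-1.1605, -0.960943, 1.065)–(-1.1605, 1.565, 1.065)  len=2.5259
  (v5,v1,v4) [+-+] → (-1.1605, -1.565, 1.065)–(-1.1605, -1.565, 0.653933)  len=0.4111
  (v5,v7,v1) [++-] → (-1.1605, -0.960943, 1.065)–(-1.1605, -1.565, 1.065)  len=0.6041
  (v3,v7,v2) [-+-] → (-1.1605, 1.565, 1.065)–(-1.1605, 1.565, -0.653933)  len=1.7189
  (v6,v4,v2) [++-] → (-1.1605, 0.960943, -1.065)–(-1.1605, 1.565, -1.065)  len=0.6041
  (v2,v7,v6) [-++] → (-1.1605, 1.565, -0.653933)–(-1.1605, 1.565, -1.065)  len=0.4111

Chained into 1 loop(s):
  loop 1: 8 segments, perimeter = 10.5200
Total perimeter = 10.520

loops=1 perimeter=10.520


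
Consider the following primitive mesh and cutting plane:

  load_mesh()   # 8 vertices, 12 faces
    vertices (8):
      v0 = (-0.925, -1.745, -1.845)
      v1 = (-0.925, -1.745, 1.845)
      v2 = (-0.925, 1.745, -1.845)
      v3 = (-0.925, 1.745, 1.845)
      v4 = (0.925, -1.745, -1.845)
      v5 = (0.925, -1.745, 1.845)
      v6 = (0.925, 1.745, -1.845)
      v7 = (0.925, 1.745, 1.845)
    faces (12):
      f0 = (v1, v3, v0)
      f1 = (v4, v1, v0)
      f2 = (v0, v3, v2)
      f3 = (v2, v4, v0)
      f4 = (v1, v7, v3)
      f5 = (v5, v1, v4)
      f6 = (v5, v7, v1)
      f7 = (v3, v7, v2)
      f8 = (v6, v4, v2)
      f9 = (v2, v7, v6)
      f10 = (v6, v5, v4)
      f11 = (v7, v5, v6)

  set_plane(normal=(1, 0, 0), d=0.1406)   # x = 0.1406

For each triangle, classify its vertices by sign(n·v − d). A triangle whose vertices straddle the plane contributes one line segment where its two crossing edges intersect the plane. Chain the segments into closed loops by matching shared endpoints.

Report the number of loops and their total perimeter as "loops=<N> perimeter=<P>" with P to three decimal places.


loops=1 perimeter=14.360

Straddling triangles (8 of 12):
  (v4,v1,v0) [+--] → (0.1406, -1.745, -0.28044)–(0.1406, -1.745, -1.845)  len=1.5646
  (v2,v4,v0) [-+-] → (0.1406, -0.26524, -1.845)–(0.1406, -1.745, -1.845)  len=1.4798
  (v1,v7,v3) [-+-] → (0.1406, 0.26524, 1.845)–(0.1406, 1.745, 1.845)  len=1.4798
  (v5,v1,v4) [+-+] → (0.1406, -1.745, 1.845)–(0.1406, -1.745, -0.28044)  len=2.1254
  (v5,v7,v1) [++-] → (0.1406, 0.26524, 1.845)–(0.1406, -1.745, 1.845)  len=2.0102
  (v3,v7,v2) [-+-] → (0.1406, 1.745, 1.845)–(0.1406, 1.745, 0.28044)  len=1.5646
  (v6,v4,v2) [++-] → (0.1406, -0.26524, -1.845)–(0.1406, 1.745, -1.845)  len=2.0102
  (v2,v7,v6) [-++] → (0.1406, 1.745, 0.28044)–(0.1406, 1.745, -1.845)  len=2.1254

Chained into 1 loop(s):
  loop 1: 8 segments, perimeter = 14.3600
Total perimeter = 14.360


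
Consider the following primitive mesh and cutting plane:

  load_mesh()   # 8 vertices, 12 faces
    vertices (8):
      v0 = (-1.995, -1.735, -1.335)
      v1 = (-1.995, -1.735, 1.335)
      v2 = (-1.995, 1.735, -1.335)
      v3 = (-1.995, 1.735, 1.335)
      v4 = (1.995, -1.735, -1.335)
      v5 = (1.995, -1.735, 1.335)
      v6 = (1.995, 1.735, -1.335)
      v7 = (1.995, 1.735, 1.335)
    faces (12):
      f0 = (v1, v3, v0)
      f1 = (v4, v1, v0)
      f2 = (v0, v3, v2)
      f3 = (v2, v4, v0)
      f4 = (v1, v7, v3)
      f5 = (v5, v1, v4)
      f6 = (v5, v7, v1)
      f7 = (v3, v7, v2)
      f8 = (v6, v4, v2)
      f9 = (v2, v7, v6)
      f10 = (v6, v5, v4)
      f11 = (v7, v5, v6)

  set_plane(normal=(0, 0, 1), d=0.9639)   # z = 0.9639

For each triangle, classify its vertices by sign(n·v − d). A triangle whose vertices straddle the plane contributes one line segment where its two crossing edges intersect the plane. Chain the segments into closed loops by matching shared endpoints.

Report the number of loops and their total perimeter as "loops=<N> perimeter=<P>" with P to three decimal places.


Straddling triangles (8 of 12):
  (v1,v3,v0) [++-] → (-1.995, 1.25271, 0.9639)–(-1.995, -1.735, 0.9639)  len=2.9877
  (v4,v1,v0) [-+-] → (-1.44043, -1.735, 0.9639)–(-1.995, -1.735, 0.9639)  len=0.5546
  (v0,v3,v2) [-+-] → (-1.995, 1.25271, 0.9639)–(-1.995, 1.735, 0.9639)  len=0.4823
  (v5,v1,v4) [++-] → (-1.44043, -1.735, 0.9639)–(1.995, -1.735, 0.9639)  len=3.4354
  (v3,v7,v2) [++-] → (1.44043, 1.735, 0.9639)–(-1.995, 1.735, 0.9639)  len=3.4354
  (v2,v7,v6) [-+-] → (1.44043, 1.735, 0.9639)–(1.995, 1.735, 0.9639)  len=0.5546
  (v6,v5,v4) [-+-] → (1.995, -1.25271, 0.9639)–(1.995, -1.735, 0.9639)  len=0.4823
  (v7,v5,v6) [++-] → (1.995, -1.25271, 0.9639)–(1.995, 1.735, 0.9639)  len=2.9877

Chained into 1 loop(s):
  loop 1: 8 segments, perimeter = 14.9200
Total perimeter = 14.920

loops=1 perimeter=14.920


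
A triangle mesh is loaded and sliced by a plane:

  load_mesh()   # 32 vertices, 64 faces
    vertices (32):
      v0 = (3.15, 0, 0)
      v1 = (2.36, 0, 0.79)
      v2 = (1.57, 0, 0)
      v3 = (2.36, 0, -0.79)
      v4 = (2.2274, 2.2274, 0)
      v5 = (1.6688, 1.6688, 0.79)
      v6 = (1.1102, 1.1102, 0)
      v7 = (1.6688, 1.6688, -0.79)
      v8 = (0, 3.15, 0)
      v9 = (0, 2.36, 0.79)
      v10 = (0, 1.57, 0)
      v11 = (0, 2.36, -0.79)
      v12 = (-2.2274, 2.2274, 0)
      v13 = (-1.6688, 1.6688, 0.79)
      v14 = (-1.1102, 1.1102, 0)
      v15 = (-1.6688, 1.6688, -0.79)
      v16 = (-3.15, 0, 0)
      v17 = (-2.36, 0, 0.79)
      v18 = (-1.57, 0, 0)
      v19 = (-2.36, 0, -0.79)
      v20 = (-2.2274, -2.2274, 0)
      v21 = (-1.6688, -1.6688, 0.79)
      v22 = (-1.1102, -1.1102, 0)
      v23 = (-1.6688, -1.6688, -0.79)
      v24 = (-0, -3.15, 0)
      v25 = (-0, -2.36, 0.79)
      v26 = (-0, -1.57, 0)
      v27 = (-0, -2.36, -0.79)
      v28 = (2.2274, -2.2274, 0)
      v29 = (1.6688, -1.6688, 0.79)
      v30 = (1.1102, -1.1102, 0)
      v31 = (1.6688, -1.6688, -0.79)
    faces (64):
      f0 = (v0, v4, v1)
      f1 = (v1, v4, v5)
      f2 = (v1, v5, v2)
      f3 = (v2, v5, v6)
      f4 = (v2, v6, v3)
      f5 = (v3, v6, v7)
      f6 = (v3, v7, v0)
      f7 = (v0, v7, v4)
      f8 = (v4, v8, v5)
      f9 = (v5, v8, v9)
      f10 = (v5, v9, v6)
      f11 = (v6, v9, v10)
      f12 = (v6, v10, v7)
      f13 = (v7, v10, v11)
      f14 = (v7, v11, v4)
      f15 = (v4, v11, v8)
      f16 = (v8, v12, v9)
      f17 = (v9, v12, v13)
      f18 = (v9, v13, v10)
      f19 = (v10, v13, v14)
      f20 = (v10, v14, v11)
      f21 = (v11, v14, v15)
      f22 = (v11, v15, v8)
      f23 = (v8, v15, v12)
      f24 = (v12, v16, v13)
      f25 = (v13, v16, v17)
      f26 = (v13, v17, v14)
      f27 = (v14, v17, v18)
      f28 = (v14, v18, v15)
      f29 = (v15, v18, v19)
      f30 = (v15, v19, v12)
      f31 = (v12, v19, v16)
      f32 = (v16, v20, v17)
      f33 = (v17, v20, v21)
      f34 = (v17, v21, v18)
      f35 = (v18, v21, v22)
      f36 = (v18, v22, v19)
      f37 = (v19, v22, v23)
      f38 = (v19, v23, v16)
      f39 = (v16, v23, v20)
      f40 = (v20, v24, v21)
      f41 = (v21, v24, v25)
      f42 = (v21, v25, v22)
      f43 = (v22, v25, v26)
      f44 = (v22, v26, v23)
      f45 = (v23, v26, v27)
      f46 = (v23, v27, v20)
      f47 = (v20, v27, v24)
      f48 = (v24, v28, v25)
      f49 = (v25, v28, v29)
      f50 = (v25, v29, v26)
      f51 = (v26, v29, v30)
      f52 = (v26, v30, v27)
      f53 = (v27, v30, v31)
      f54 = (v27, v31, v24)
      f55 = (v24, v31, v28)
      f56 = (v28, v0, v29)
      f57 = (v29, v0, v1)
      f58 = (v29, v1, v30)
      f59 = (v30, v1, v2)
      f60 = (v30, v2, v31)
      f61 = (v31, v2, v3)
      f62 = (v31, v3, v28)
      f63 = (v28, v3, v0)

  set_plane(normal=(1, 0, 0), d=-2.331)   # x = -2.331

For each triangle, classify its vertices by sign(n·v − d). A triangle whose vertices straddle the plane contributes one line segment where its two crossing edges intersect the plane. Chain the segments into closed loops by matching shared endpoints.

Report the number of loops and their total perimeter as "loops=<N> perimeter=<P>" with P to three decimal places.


loops=1 perimeter=8.561

Straddling triangles (14 of 64):
  (v12,v16,v13) [+-+] → (-2.331, 1.97728, 0)–(-2.331, 0.92273, 0.436815)  len=1.1414
  (v13,v16,v17) [+--] → (-2.331, 0.92273, 0.436815)–(-2.331, 0.0700162, 0.79)  len=0.9230
  (v13,v17,v14) [+-+] → (-2.331, 0.0700162, 0.79)–(-2.331, 0.0257608, 0.771669)  len=0.0479
  (v14,v17,v18) [+-+] → (-2.331, 0.0257608, 0.771669)–(-2.331, 0, 0.761)  len=0.0279
  (v15,v18,v19) [++-] → (-2.331, 0, -0.761)–(-2.331, 0.0700162, -0.79)  len=0.0758
  (v15,v19,v12) [+-+] → (-2.331, 0.0700162, -0.79)–(-2.331, 0.487139, -0.617225)  len=0.4515
  (v12,v19,v16) [+--] → (-2.331, 0.487139, -0.617225)–(-2.331, 1.97728, 0)  len=1.6129
  (v16,v20,v17) [-+-] → (-2.331, -1.97728, 0)–(-2.331, -0.487139, 0.617225)  len=1.6129
  (v17,v20,v21) [-++] → (-2.331, -0.487139, 0.617225)–(-2.331, -0.0700162, 0.79)  len=0.4515
  (v17,v21,v18) [-++] → (-2.331, -0.0700162, 0.79)–(-2.331, 0, 0.761)  len=0.0758
  (v18,v22,v19) [++-] → (-2.331, -0.0257608, -0.771669)–(-2.331, 0, -0.761)  len=0.0279
  (v19,v22,v23) [-++] → (-2.331, -0.0257608, -0.771669)–(-2.331, -0.0700162, -0.79)  len=0.0479
  (v19,v23,v16) [-+-] → (-2.331, -0.0700162, -0.79)–(-2.331, -0.92273, -0.436815)  len=0.9230
  (v16,v23,v20) [-++] → (-2.331, -0.92273, -0.436815)–(-2.331, -1.97728, 0)  len=1.1414

Chained into 1 loop(s):
  loop 1: 14 segments, perimeter = 8.5608
Total perimeter = 8.561


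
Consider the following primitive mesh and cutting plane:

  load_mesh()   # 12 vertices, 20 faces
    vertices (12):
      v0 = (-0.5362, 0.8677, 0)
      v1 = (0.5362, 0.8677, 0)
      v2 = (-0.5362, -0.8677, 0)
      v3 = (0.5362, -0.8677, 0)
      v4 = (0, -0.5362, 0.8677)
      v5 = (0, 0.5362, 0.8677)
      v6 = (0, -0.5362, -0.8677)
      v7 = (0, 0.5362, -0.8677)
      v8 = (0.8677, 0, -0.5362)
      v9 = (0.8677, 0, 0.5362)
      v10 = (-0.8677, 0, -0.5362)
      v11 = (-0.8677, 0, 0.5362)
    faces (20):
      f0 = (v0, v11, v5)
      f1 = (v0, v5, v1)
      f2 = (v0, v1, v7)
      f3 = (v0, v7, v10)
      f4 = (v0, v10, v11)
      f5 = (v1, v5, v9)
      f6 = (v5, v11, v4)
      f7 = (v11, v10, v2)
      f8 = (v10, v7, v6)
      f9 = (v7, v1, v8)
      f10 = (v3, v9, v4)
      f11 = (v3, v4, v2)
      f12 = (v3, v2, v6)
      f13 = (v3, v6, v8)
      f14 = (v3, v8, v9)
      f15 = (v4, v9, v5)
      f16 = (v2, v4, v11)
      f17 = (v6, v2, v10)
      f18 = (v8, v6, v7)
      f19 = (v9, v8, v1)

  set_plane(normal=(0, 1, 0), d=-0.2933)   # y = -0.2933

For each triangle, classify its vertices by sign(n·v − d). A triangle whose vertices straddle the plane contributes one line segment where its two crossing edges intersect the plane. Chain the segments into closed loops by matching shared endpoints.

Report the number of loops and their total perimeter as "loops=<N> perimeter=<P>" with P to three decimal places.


loops=1 perimeter=5.154

Straddling triangles (10 of 20):
  (v5,v11,v4) [++-] → (-0.39307, -0.2933, 0.71753)–(0, -0.2933, 0.8677)  len=0.4208
  (v11,v10,v2) [++-] → (-0.755646, -0.2933, -0.354954)–(-0.755646, -0.2933, 0.354954)  len=0.7099
  (v10,v7,v6) [++-] → (0, -0.2933, -0.8677)–(-0.39307, -0.2933, -0.71753)  len=0.4208
  (v3,v9,v4) [-+-] → (0.755646, -0.2933, 0.354954)–(0.39307, -0.2933, 0.71753)  len=0.5128
  (v3,v6,v8) [--+] → (0.39307, -0.2933, -0.71753)–(0.755646, -0.2933, -0.354954)  len=0.5128
  (v3,v8,v9) [-++] → (0.755646, -0.2933, -0.354954)–(0.755646, -0.2933, 0.354954)  len=0.7099
  (v4,v9,v5) [-++] → (0.39307, -0.2933, 0.71753)–(0, -0.2933, 0.8677)  len=0.4208
  (v2,v4,v11) [--+] → (-0.39307, -0.2933, 0.71753)–(-0.755646, -0.2933, 0.354954)  len=0.5128
  (v6,v2,v10) [--+] → (-0.755646, -0.2933, -0.354954)–(-0.39307, -0.2933, -0.71753)  len=0.5128
  (v8,v6,v7) [+-+] → (0.39307, -0.2933, -0.71753)–(0, -0.2933, -0.8677)  len=0.4208

Chained into 1 loop(s):
  loop 1: 10 segments, perimeter = 5.1540
Total perimeter = 5.154


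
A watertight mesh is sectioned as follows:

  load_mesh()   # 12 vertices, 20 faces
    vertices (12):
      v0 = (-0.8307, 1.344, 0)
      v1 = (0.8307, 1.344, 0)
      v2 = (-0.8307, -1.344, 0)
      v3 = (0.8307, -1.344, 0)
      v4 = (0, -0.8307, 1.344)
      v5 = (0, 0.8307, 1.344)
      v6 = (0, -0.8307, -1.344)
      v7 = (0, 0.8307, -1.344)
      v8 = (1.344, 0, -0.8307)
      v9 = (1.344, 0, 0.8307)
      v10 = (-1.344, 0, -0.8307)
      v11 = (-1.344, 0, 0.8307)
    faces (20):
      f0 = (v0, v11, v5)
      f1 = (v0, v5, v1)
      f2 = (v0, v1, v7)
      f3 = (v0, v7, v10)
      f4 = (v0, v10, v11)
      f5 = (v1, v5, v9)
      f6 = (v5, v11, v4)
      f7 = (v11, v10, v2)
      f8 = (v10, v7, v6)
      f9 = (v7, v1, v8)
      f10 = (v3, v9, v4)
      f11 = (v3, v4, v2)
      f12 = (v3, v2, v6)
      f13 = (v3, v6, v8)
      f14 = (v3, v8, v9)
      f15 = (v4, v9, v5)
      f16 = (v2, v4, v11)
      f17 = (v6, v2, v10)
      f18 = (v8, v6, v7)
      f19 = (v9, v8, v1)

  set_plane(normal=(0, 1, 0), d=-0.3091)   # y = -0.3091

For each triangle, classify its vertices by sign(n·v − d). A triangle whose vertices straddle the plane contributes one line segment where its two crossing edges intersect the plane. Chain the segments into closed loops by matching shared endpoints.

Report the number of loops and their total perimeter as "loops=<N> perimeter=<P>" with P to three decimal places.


loops=1 perimeter=8.333

Straddling triangles (10 of 20):
  (v5,v11,v4) [++-] → (-0.843903, -0.3091, 1.0217)–(0, -0.3091, 1.344)  len=0.9034
  (v11,v10,v2) [++-] → (-1.22595, -0.3091, -0.639651)–(-1.22595, -0.3091, 0.639651)  len=1.2793
  (v10,v7,v6) [++-] → (0, -0.3091, -1.344)–(-0.843903, -0.3091, -1.0217)  len=0.9034
  (v3,v9,v4) [-+-] → (1.22595, -0.3091, 0.639651)–(0.843903, -0.3091, 1.0217)  len=0.5403
  (v3,v6,v8) [--+] → (0.843903, -0.3091, -1.0217)–(1.22595, -0.3091, -0.639651)  len=0.5403
  (v3,v8,v9) [-++] → (1.22595, -0.3091, -0.639651)–(1.22595, -0.3091, 0.639651)  len=1.2793
  (v4,v9,v5) [-++] → (0.843903, -0.3091, 1.0217)–(0, -0.3091, 1.344)  len=0.9034
  (v2,v4,v11) [--+] → (-0.843903, -0.3091, 1.0217)–(-1.22595, -0.3091, 0.639651)  len=0.5403
  (v6,v2,v10) [--+] → (-1.22595, -0.3091, -0.639651)–(-0.843903, -0.3091, -1.0217)  len=0.5403
  (v8,v6,v7) [+-+] → (0.843903, -0.3091, -1.0217)–(0, -0.3091, -1.344)  len=0.9034

Chained into 1 loop(s):
  loop 1: 10 segments, perimeter = 8.3332
Total perimeter = 8.333
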